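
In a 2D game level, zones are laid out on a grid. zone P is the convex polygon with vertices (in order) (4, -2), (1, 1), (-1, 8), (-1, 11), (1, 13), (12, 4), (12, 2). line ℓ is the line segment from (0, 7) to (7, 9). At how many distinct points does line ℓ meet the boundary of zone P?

The segment meets the boundary at (6.176,8.765).

1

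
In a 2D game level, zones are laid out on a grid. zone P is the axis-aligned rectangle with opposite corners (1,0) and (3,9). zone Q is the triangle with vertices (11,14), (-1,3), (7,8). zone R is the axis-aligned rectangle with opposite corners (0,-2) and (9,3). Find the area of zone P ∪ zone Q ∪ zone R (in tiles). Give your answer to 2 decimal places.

By inclusion–exclusion:
Individual areas: |zone P| = 18, |zone Q| = 14, |zone R| = 45.
|zone P∩zone Q| = 1.75.
|zone P∩zone R|: x∈[1,3], y∈[0,3] → 2·3 = 6.
|zone Q∩zone R| = 0.
|zone P∩zone Q∩zone R| = 0.
|zone P ∪ zone Q ∪ zone R| = 77 − 7.75 + 0 = 69.25.

69.25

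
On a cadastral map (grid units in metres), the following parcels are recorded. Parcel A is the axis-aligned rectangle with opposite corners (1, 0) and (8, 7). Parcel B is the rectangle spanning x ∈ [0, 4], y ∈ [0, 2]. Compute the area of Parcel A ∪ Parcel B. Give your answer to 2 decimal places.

By inclusion–exclusion:
Individual areas: |Parcel A| = 49, |Parcel B| = 8.
|Parcel A∩Parcel B|: x∈[1,4], y∈[0,2] → 3·2 = 6.
|Parcel A ∪ Parcel B| = 57 − 6 = 51.00.

51.00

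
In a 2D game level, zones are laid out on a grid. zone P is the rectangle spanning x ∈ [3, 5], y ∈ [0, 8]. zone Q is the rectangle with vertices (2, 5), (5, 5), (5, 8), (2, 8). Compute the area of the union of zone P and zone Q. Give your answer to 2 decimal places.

By inclusion–exclusion:
Individual areas: |zone P| = 16, |zone Q| = 9.
|zone P∩zone Q|: x∈[3,5], y∈[5,8] → 2·3 = 6.
|zone P ∪ zone Q| = 25 − 6 = 19.00.

19.00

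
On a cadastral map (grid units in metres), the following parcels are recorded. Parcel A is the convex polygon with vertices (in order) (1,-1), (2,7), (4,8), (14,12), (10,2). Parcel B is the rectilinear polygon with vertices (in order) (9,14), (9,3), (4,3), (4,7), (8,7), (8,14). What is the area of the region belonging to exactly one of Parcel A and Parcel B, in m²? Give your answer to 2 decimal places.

|Parcel A| = 85.5, |Parcel B| = 27, |Parcel A∩Parcel B| = 22.8.
|Parcel A △ Parcel B| = |Parcel A| + |Parcel B| − 2·|Parcel A∩Parcel B| = 85.5 + 27 − 45.6 = 66.90.

66.90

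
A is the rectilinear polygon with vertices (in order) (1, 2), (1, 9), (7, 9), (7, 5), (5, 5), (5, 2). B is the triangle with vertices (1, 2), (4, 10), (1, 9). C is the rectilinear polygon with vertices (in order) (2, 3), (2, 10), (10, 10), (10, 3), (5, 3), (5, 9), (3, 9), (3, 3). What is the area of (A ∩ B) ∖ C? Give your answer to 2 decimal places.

|A ∩ B| = 9.1875.
|(A ∩ B) ∩ C| = 3.
|(A ∩ B) ∖ C| = 9.1875 − 3 = 6.19.

6.19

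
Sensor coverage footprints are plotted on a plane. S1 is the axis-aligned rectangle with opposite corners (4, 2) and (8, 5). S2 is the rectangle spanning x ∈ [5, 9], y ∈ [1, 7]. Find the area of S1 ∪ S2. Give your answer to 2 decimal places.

27.00

By inclusion–exclusion:
Individual areas: |S1| = 12, |S2| = 24.
|S1∩S2|: x∈[5,8], y∈[2,5] → 3·3 = 9.
|S1 ∪ S2| = 36 − 9 = 27.00.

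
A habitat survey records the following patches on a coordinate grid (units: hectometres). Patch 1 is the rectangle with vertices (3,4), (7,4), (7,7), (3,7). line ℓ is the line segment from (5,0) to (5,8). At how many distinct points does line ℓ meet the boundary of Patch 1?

The segment meets the boundary at (5,7), (5,4).

2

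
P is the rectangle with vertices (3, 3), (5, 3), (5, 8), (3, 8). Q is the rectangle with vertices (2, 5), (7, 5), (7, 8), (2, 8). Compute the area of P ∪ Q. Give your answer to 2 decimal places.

By inclusion–exclusion:
Individual areas: |P| = 10, |Q| = 15.
|P∩Q|: x∈[3,5], y∈[5,8] → 2·3 = 6.
|P ∪ Q| = 25 − 6 = 19.00.

19.00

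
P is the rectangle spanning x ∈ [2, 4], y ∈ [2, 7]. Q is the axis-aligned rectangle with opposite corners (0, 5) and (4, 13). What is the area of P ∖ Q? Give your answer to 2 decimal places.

6.00

|P∩Q|: x∈[2,4], y∈[5,7] → 2·2 = 4.
|P| = 10.
|P ∖ Q| = |P| − |P∩Q| = 10 − 4 = 6.00.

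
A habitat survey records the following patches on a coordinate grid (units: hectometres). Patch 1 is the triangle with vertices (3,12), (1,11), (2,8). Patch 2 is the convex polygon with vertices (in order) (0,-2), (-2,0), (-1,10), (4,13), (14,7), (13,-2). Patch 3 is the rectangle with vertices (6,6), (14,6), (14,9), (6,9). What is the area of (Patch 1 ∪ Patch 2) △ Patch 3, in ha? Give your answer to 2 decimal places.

170.78

|Patch 1 ∪ Patch 2| = 188.
|(Patch 1 ∪ Patch 2) ∩ Patch 3| = 20.6111.
|(Patch 1 ∪ Patch 2) △ Patch 3| = 188 + 24 − 41.2222 = 170.78.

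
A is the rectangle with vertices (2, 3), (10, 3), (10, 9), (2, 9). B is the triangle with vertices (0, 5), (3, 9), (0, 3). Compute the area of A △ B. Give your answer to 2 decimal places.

50.33

|A| = 48, |B| = 3, |A∩B| = 0.3333.
|A △ B| = |A| + |B| − 2·|A∩B| = 48 + 3 − 0.6667 = 50.33.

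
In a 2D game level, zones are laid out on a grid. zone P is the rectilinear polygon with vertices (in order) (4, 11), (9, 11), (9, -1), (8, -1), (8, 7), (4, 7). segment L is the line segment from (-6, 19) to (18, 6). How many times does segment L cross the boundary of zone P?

2

The segment meets the boundary at (9,10.875), (8.769,11).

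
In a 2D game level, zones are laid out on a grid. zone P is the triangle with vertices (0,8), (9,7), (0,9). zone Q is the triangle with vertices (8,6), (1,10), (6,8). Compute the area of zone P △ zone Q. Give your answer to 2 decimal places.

|zone P| = 4.5, |zone Q| = 3, |zone P∩zone Q| = 0.532.
|zone P △ zone Q| = |zone P| + |zone Q| − 2·|zone P∩zone Q| = 4.5 + 3 − 1.064 = 6.44.

6.44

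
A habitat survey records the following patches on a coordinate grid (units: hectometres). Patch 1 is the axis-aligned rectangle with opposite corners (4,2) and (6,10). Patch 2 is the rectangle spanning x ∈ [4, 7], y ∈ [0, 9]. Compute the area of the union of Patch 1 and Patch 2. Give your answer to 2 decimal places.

29.00

By inclusion–exclusion:
Individual areas: |Patch 1| = 16, |Patch 2| = 27.
|Patch 1∩Patch 2|: x∈[4,6], y∈[2,9] → 2·7 = 14.
|Patch 1 ∪ Patch 2| = 43 − 14 = 29.00.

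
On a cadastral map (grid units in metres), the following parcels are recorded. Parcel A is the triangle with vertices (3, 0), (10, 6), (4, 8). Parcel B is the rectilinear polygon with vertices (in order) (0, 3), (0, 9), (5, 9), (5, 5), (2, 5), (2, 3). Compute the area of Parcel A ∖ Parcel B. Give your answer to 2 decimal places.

21.60

|Parcel A| = 25, |Parcel A∩Parcel B| = 3.3958.
|Parcel A ∖ Parcel B| = |Parcel A| − |Parcel A∩Parcel B| = 25 − 3.3958 = 21.60.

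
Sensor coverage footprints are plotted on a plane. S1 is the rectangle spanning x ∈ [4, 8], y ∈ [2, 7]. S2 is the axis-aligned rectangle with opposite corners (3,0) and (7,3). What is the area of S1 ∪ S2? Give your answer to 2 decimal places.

By inclusion–exclusion:
Individual areas: |S1| = 20, |S2| = 12.
|S1∩S2|: x∈[4,7], y∈[2,3] → 3·1 = 3.
|S1 ∪ S2| = 32 − 3 = 29.00.

29.00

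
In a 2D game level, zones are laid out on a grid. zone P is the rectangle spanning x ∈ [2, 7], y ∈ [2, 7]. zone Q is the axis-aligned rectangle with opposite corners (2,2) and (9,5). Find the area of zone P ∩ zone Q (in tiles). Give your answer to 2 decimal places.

15.00

|zone P∩zone Q|: x∈[2,7], y∈[2,5] → 5·3 = 15.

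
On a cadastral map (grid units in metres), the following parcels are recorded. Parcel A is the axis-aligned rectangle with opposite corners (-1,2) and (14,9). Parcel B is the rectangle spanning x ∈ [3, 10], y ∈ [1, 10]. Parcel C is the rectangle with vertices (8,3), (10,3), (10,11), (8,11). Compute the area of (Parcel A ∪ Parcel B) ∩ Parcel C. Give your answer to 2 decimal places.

The region (Parcel A ∪ Parcel B) ∩ Parcel C is the polygon with vertices (10,10), (10,9), (10,3), (8,3), (8,10).
By the shoelace formula its area is 14.00.

14.00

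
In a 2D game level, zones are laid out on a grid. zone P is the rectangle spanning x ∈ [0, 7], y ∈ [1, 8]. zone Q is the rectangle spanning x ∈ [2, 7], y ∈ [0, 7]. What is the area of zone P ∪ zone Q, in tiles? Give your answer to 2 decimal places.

By inclusion–exclusion:
Individual areas: |zone P| = 49, |zone Q| = 35.
|zone P∩zone Q|: x∈[2,7], y∈[1,7] → 5·6 = 30.
|zone P ∪ zone Q| = 84 − 30 = 54.00.

54.00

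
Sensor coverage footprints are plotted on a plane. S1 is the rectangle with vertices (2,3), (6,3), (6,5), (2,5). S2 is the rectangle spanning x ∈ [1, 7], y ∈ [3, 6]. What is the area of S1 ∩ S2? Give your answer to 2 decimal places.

|S1∩S2|: x∈[2,6], y∈[3,5] → 4·2 = 8.

8.00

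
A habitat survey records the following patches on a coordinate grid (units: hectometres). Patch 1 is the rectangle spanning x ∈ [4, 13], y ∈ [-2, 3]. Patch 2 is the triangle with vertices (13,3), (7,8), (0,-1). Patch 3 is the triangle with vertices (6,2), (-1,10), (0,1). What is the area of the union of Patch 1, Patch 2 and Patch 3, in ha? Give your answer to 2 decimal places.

By inclusion–exclusion:
Individual areas: |Patch 1| = 45, |Patch 2| = 44.5, |Patch 3| = 27.5.
|Patch 1∩Patch 2| = 12.4615.
|Patch 1∩Patch 3| = 1.8958.
|Patch 2∩Patch 3| = 5.3545.
|Patch 1∩Patch 2∩Patch 3| = 1.8958.
|Patch 1 ∪ Patch 2 ∪ Patch 3| = 117 − 19.7118 + 1.8958 = 99.18.

99.18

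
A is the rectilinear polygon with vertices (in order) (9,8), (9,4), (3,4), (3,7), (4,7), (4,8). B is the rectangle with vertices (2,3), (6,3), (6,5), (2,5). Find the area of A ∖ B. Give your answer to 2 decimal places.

|A| = 23, |A∩B| = 3.
|A ∖ B| = |A| − |A∩B| = 23 − 3 = 20.00.

20.00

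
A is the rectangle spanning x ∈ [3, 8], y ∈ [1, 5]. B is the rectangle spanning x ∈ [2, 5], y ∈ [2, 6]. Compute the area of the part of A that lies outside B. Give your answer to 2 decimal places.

|A∩B|: x∈[3,5], y∈[2,5] → 2·3 = 6.
|A| = 20.
|A ∖ B| = |A| − |A∩B| = 20 − 6 = 14.00.

14.00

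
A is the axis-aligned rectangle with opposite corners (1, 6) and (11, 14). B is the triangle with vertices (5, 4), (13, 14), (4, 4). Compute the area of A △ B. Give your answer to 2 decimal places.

|A| = 80, |B| = 5, |A∩B| = 2.9222.
|A △ B| = |A| + |B| − 2·|A∩B| = 80 + 5 − 5.8444 = 79.16.

79.16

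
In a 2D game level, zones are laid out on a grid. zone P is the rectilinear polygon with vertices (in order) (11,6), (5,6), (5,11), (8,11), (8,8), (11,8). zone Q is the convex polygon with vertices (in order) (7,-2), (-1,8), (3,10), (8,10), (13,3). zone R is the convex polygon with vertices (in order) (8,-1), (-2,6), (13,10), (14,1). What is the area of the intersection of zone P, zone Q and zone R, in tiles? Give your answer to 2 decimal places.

The intersection is the polygon with vertices (5,7.867), (8,8.667), (8,8), (9.429,8), (10.857,6), (5,6).
By the shoelace formula its area is 11.09.

11.09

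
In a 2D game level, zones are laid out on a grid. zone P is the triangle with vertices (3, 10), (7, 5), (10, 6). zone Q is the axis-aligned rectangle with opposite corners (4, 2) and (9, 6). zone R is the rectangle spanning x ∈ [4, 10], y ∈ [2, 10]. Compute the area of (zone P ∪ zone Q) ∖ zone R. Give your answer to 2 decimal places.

|zone P ∪ zone Q| = 27.7667.
|(zone P ∪ zone Q) ∩ zone R| = 27.4274.
|(zone P ∪ zone Q) ∖ zone R| = 27.7667 − 27.4274 = 0.34.

0.34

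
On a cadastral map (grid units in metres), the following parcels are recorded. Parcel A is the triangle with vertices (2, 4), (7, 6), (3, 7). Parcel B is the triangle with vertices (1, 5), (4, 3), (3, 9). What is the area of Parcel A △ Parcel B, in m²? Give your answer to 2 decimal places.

|Parcel A| = 6.5, |Parcel B| = 8, |Parcel A∩Parcel B| = 2.5684.
|Parcel A △ Parcel B| = |Parcel A| + |Parcel B| − 2·|Parcel A∩Parcel B| = 6.5 + 8 − 5.1367 = 9.36.

9.36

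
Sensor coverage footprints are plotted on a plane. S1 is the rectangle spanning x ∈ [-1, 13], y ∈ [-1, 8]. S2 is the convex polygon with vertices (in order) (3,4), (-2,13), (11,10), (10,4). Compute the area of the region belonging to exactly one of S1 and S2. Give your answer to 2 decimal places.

|S1| = 126, |S2| = 72, |S1∩S2| = 33.7778.
|S1 △ S2| = |S1| + |S2| − 2·|S1∩S2| = 126 + 72 − 67.5556 = 130.44.

130.44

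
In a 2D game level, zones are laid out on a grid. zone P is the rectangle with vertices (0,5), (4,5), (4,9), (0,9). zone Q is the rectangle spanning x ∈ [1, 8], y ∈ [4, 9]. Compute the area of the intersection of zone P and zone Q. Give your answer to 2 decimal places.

|zone P∩zone Q|: x∈[1,4], y∈[5,9] → 3·4 = 12.

12.00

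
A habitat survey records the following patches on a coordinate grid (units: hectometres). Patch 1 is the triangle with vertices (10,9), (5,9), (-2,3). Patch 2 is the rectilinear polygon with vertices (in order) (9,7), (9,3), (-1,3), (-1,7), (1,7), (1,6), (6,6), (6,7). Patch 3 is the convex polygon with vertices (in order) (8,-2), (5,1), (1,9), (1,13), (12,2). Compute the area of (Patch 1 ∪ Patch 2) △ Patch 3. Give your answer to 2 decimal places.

|Patch 1 ∪ Patch 2| = 46.4286.
|(Patch 1 ∪ Patch 2) ∩ Patch 3| = 25.0333.
|(Patch 1 ∪ Patch 2) △ Patch 3| = 46.4286 + 64 − 50.0667 = 60.36.

60.36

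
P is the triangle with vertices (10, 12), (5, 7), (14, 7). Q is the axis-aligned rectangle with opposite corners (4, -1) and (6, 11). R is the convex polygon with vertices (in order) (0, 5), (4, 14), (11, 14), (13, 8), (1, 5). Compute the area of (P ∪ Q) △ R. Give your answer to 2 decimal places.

|P ∪ Q| = 46.
|(P ∪ Q) ∩ R| = 29.3571.
|(P ∪ Q) △ R| = 46 + 75 − 58.7143 = 62.29.

62.29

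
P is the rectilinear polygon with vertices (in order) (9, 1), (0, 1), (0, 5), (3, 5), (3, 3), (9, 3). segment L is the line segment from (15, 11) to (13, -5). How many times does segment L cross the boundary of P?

The segment lies entirely outside P and never meets its boundary.

0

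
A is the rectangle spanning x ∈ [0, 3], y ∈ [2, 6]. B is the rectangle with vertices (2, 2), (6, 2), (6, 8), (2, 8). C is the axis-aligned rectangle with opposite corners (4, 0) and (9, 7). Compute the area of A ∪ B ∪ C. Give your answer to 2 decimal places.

57.00

By inclusion–exclusion:
Individual areas: |A| = 12, |B| = 24, |C| = 35.
|A∩B|: x∈[2,3], y∈[2,6] → 1·4 = 4.
|A∩C| = 0 (no overlap).
|B∩C|: x∈[4,6], y∈[2,7] → 2·5 = 10.
|A∩B∩C| = 0.
|A ∪ B ∪ C| = 71 − 14 + 0 = 57.00.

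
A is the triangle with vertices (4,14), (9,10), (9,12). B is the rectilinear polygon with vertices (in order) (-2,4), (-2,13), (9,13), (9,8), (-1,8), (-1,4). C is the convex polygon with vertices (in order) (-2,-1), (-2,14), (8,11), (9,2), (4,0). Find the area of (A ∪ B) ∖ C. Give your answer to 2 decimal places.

11.79

|A ∪ B| = 59.625.
|(A ∪ B) ∩ C| = 47.8333.
|(A ∪ B) ∖ C| = 59.625 − 47.8333 = 11.79.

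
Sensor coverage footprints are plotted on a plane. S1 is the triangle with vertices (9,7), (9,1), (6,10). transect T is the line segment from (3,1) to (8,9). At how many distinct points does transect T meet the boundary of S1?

2

The segment meets the boundary at (7.615,8.385), (6.913,7.261).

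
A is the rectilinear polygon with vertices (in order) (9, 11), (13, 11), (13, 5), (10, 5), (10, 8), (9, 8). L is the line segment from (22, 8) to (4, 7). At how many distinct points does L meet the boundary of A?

2

The segment meets the boundary at (10,7.333), (13,7.5).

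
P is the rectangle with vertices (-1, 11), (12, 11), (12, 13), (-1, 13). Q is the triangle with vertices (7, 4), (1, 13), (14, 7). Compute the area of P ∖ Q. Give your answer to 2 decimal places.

|P| = 26, |P∩Q| = 3.
|P ∖ Q| = |P| − |P∩Q| = 26 − 3 = 23.00.

23.00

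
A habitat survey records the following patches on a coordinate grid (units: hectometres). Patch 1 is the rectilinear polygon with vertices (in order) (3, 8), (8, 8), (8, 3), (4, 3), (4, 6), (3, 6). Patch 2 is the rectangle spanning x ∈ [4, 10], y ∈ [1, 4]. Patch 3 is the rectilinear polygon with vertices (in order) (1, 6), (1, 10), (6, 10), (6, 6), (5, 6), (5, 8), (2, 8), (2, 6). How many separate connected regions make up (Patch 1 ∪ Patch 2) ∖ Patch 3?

1

(Patch 1 ∪ Patch 2) ∖ Patch 3 is a single connected region.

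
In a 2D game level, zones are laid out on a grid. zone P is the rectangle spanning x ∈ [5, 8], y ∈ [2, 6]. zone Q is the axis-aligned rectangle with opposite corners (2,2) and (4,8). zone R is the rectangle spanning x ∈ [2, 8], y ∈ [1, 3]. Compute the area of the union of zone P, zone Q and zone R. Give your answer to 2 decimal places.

By inclusion–exclusion:
Individual areas: |zone P| = 12, |zone Q| = 12, |zone R| = 12.
|zone P∩zone Q| = 0 (no overlap).
|zone P∩zone R|: x∈[5,8], y∈[2,3] → 3·1 = 3.
|zone Q∩zone R|: x∈[2,4], y∈[2,3] → 2·1 = 2.
|zone P∩zone Q∩zone R| = 0.
|zone P ∪ zone Q ∪ zone R| = 36 − 5 + 0 = 31.00.

31.00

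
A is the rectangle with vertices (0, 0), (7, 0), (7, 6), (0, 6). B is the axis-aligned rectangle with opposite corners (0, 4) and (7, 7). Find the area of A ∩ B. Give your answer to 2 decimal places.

14.00

|A∩B|: x∈[0,7], y∈[4,6] → 7·2 = 14.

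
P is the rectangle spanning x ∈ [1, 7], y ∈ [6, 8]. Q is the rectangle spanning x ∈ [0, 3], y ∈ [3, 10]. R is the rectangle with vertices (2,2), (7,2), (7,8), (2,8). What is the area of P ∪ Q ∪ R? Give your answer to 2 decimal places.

46.00

By inclusion–exclusion:
Individual areas: |P| = 12, |Q| = 21, |R| = 30.
|P∩Q|: x∈[1,3], y∈[6,8] → 2·2 = 4.
|P∩R|: x∈[2,7], y∈[6,8] → 5·2 = 10.
|Q∩R|: x∈[2,3], y∈[3,8] → 1·5 = 5.
|P∩Q∩R| = 2.
|P ∪ Q ∪ R| = 63 − 19 + 2 = 46.00.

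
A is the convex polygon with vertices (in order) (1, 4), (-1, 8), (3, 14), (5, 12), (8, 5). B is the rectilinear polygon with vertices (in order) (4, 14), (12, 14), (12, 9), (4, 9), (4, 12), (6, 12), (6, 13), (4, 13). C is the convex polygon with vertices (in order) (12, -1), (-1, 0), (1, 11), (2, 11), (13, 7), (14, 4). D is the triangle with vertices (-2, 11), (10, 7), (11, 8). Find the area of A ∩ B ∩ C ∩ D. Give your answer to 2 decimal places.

The intersection is the polygon with vertices (4,9.615), (6.244,9.098), (6.286,9), (4,9).
By the shoelace formula its area is 0.80.

0.80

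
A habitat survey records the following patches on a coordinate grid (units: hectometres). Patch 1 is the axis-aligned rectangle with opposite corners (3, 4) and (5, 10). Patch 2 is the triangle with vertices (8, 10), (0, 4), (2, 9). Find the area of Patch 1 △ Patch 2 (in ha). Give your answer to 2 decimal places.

|Patch 1| = 12, |Patch 2| = 14, |Patch 1∩Patch 2| = 4.6667.
|Patch 1 △ Patch 2| = |Patch 1| + |Patch 2| − 2·|Patch 1∩Patch 2| = 12 + 14 − 9.3333 = 16.67.

16.67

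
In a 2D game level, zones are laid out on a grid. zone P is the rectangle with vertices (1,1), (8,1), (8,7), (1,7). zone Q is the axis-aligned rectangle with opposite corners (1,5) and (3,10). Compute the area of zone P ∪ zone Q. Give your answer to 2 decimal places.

48.00

By inclusion–exclusion:
Individual areas: |zone P| = 42, |zone Q| = 10.
|zone P∩zone Q|: x∈[1,3], y∈[5,7] → 2·2 = 4.
|zone P ∪ zone Q| = 52 − 4 = 48.00.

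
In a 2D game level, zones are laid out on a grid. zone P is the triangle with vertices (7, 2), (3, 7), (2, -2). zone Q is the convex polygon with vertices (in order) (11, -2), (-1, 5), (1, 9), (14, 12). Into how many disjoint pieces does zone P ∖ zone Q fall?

1

zone P ∖ zone Q is a single connected region.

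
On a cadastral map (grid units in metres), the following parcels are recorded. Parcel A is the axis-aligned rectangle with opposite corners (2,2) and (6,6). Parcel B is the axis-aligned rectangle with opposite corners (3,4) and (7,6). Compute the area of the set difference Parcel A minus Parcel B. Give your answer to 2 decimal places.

|Parcel A∩Parcel B|: x∈[3,6], y∈[4,6] → 3·2 = 6.
|Parcel A| = 16.
|Parcel A ∖ Parcel B| = |Parcel A| − |Parcel A∩Parcel B| = 16 − 6 = 10.00.

10.00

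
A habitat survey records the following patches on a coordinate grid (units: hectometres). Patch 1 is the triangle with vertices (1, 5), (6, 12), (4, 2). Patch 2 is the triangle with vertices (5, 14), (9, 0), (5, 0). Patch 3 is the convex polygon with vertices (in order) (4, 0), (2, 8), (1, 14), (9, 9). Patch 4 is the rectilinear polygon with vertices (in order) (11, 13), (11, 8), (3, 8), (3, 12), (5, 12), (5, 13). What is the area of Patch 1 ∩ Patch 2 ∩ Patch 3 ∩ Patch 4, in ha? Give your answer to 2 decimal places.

The intersection is the polygon with vertices (5,10.6), (5.444,11.222), (5.8,11), (5.2,8), (5,8).
By the shoelace formula its area is 1.50.

1.50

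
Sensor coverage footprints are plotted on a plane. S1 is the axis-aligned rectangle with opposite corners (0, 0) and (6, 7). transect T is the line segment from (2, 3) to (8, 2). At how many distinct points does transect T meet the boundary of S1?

1

The segment meets the boundary at (6,2.333).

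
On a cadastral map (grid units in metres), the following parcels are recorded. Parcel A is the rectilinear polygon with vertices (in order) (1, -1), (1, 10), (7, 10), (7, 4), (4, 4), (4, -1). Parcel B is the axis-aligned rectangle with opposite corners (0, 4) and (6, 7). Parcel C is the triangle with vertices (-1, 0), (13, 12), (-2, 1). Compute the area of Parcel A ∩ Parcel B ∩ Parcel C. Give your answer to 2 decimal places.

3.27

The intersection is the polygon with vertices (6,6), (3.667,4), (2.091,4), (6,6.867).
By the shoelace formula its area is 3.27.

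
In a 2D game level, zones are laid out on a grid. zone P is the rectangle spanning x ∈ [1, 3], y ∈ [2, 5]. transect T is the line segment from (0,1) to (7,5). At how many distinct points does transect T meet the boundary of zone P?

The segment meets the boundary at (3,2.714), (1.75,2).

2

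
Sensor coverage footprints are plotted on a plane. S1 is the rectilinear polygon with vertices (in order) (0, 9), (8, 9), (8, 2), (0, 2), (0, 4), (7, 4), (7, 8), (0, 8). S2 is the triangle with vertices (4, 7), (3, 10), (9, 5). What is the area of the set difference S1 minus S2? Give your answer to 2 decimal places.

|S1| = 28, |S1∩S2| = 1.95.
|S1 ∖ S2| = |S1| − |S1∩S2| = 28 − 1.95 = 26.05.

26.05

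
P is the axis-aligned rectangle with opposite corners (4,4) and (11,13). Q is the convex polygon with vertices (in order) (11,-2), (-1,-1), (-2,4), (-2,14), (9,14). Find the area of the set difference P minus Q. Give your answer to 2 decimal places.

11.81

|P| = 63, |P∩Q| = 51.1875.
|P ∖ Q| = |P| − |P∩Q| = 63 − 51.1875 = 11.81.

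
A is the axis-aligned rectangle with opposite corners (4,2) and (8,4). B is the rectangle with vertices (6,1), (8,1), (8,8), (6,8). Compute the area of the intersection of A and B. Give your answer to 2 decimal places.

4.00

|A∩B|: x∈[6,8], y∈[2,4] → 2·2 = 4.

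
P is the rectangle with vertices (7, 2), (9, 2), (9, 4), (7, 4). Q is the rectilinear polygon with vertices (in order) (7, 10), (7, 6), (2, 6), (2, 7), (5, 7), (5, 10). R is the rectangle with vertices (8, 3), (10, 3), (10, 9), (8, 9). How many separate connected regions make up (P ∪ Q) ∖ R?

(P ∪ Q) ∖ R splits into 2 disjoint pieces (area 3, area 11).

2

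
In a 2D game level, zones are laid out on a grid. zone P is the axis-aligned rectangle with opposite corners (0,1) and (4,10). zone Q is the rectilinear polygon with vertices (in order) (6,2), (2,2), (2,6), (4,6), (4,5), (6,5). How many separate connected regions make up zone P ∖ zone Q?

1

zone P ∖ zone Q is a single connected region.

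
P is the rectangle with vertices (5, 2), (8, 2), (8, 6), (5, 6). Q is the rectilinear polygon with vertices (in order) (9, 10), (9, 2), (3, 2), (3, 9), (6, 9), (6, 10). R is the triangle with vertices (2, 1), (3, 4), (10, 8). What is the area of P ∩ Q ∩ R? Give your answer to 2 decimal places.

The intersection is the polygon with vertices (7.714,6), (5,3.625), (5,5.143), (6.5,6).
By the shoelace formula its area is 2.58.

2.58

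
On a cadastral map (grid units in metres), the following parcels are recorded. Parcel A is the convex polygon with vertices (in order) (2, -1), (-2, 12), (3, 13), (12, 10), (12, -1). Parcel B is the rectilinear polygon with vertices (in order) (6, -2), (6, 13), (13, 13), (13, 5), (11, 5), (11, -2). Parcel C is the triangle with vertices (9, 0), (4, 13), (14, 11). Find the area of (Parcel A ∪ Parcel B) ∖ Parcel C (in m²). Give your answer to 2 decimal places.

|Parcel A ∪ Parcel B| = 179.
|(Parcel A ∪ Parcel B) ∩ Parcel C| = 57.8912.
|(Parcel A ∪ Parcel B) ∖ Parcel C| = 179 − 57.8912 = 121.11.

121.11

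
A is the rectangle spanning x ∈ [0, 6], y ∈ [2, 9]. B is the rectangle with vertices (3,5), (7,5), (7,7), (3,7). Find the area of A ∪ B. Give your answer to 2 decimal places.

By inclusion–exclusion:
Individual areas: |A| = 42, |B| = 8.
|A∩B|: x∈[3,6], y∈[5,7] → 3·2 = 6.
|A ∪ B| = 50 − 6 = 44.00.

44.00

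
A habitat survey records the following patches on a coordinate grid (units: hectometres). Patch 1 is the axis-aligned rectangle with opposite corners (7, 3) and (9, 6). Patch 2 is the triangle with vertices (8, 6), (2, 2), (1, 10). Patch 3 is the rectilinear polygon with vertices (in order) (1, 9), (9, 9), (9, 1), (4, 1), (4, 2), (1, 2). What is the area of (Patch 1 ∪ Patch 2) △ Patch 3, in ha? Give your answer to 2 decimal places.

|Patch 1 ∪ Patch 2| = 31.6667.
|(Patch 1 ∪ Patch 2) ∩ Patch 3| = 30.8542.
|(Patch 1 ∪ Patch 2) △ Patch 3| = 31.6667 + 61 − 61.7083 = 30.96.

30.96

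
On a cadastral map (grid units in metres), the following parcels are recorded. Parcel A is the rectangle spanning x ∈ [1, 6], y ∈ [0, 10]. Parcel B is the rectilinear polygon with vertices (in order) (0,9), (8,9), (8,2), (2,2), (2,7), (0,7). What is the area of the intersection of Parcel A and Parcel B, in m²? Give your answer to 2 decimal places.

The intersection is the polygon with vertices (6,2), (2,2), (2,7), (1,7), (1,9), (6,9).
By the shoelace formula its area is 30.00.

30.00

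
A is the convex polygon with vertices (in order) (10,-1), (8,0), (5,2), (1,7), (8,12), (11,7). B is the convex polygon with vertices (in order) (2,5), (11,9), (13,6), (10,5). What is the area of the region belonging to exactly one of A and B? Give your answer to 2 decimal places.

60.21

|A| = 72, |B| = 21.5, |A∩B| = 16.6458.
|A △ B| = |A| + |B| − 2·|A∩B| = 72 + 21.5 − 33.2916 = 60.21.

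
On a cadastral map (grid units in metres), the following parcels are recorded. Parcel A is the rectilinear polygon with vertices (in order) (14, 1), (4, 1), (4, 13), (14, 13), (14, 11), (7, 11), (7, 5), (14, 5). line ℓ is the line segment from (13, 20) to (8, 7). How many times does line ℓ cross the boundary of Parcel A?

The segment meets the boundary at (9.538,11), (10.308,13).

2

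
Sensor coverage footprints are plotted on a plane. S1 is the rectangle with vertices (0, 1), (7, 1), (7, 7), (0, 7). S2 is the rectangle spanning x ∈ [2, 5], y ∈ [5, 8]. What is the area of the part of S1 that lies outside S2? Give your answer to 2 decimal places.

36.00

|S1∩S2|: x∈[2,5], y∈[5,7] → 3·2 = 6.
|S1| = 42.
|S1 ∖ S2| = |S1| − |S1∩S2| = 42 − 6 = 36.00.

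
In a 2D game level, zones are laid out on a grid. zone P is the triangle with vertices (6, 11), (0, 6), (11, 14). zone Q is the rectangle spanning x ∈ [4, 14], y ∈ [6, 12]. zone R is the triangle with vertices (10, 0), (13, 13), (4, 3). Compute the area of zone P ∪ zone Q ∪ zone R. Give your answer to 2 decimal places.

88.87

By inclusion–exclusion:
Individual areas: |zone P| = 3.5, |zone Q| = 60, |zone R| = 43.5.
|zone P∩zone Q| = 2.0682.
|zone P∩zone R| = 0.
|zone Q∩zone R| = 16.0615.
|zone P∩zone Q∩zone R| = 0.
|zone P ∪ zone Q ∪ zone R| = 107 − 18.1297 + 0 = 88.87.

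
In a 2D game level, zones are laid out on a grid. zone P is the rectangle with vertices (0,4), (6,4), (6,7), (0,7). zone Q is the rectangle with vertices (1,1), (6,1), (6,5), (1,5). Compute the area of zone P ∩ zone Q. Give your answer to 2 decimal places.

5.00

|zone P∩zone Q|: x∈[1,6], y∈[4,5] → 5·1 = 5.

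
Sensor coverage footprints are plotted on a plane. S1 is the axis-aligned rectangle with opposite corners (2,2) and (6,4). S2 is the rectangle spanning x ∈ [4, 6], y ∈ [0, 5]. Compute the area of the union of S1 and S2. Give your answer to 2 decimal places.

By inclusion–exclusion:
Individual areas: |S1| = 8, |S2| = 10.
|S1∩S2|: x∈[4,6], y∈[2,4] → 2·2 = 4.
|S1 ∪ S2| = 18 − 4 = 14.00.

14.00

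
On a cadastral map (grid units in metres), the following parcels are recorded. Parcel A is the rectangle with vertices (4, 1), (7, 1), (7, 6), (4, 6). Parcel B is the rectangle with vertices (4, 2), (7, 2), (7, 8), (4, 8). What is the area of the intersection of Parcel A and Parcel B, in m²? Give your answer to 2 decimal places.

|Parcel A∩Parcel B|: x∈[4,7], y∈[2,6] → 3·4 = 12.

12.00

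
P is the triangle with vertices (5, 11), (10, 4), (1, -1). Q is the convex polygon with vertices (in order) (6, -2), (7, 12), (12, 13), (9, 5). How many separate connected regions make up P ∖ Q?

2

P ∖ Q splits into 2 disjoint pieces (area 32.1936, area 1.6387).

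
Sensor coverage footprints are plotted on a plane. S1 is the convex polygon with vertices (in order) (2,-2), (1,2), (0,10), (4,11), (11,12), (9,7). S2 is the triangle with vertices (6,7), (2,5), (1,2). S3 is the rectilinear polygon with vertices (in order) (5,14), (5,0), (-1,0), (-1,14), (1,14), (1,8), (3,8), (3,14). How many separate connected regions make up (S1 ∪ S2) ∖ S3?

3

(S1 ∪ S2) ∖ S3 splits into 3 disjoint pieces (area 5, area 32.7143, area 2.0556).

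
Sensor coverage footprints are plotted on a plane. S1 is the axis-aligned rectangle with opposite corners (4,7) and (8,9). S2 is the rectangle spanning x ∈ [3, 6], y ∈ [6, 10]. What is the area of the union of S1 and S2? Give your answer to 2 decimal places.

By inclusion–exclusion:
Individual areas: |S1| = 8, |S2| = 12.
|S1∩S2|: x∈[4,6], y∈[7,9] → 2·2 = 4.
|S1 ∪ S2| = 20 − 4 = 16.00.

16.00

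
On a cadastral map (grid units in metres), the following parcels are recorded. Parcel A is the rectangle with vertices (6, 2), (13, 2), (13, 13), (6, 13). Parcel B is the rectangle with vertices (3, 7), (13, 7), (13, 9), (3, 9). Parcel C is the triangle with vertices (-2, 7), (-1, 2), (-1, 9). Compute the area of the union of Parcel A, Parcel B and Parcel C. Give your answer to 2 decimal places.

By inclusion–exclusion:
Individual areas: |Parcel A| = 77, |Parcel B| = 20, |Parcel C| = 3.5.
|Parcel A∩Parcel B|: x∈[6,13], y∈[7,9] → 7·2 = 14.
|Parcel A∩Parcel C| = 0.
|Parcel B∩Parcel C| = 0.
|Parcel A∩Parcel B∩Parcel C| = 0.
|Parcel A ∪ Parcel B ∪ Parcel C| = 100.5 − 14 + 0 = 86.50.

86.50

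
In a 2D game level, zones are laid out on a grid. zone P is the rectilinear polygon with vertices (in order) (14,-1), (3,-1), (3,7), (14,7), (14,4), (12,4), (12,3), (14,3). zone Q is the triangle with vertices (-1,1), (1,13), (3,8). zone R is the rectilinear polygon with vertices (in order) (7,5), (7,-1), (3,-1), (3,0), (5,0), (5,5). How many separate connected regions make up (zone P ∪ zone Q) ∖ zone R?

2

(zone P ∪ zone Q) ∖ zone R splits into 2 disjoint pieces (area 72, area 17).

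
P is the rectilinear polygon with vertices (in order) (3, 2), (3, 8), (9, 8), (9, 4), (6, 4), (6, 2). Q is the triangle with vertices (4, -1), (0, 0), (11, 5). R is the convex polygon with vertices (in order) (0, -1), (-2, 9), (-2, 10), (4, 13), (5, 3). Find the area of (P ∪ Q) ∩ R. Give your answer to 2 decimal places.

|P ∪ Q| = 44.9091.
|(P ∪ Q) ∩ R| = 11.10.

11.10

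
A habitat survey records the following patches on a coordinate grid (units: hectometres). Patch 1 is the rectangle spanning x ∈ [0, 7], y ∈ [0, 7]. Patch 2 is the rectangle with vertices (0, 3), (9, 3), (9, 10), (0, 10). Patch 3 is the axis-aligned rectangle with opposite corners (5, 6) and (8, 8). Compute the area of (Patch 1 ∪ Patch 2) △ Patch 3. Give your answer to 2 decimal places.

78.00

|Patch 1 ∪ Patch 2| = 84.
|(Patch 1 ∪ Patch 2) ∩ Patch 3| = 6.
|(Patch 1 ∪ Patch 2) △ Patch 3| = 84 + 6 − 12 = 78.00.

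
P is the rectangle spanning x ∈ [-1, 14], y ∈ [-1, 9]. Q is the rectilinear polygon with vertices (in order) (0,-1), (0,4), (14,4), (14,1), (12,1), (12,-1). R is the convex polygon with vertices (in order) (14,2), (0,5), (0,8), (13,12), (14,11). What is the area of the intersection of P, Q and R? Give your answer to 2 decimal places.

The intersection is the polygon with vertices (14,4), (14,2), (4.667,4).
By the shoelace formula its area is 9.33.

9.33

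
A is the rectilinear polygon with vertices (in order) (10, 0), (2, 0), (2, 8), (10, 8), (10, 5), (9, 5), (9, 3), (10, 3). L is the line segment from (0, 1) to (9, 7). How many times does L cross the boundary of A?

The segment meets the boundary at (2,2.333).

1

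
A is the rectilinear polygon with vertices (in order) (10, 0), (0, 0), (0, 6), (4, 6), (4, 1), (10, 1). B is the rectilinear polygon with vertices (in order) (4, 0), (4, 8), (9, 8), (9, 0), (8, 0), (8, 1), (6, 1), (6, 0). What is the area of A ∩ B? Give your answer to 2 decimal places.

3.00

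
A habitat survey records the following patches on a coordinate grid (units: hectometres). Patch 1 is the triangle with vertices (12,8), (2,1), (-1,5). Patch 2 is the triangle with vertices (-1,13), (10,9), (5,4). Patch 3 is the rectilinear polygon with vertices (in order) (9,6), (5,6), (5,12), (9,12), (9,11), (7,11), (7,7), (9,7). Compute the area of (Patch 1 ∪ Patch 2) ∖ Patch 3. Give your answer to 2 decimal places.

|Patch 1 ∪ Patch 2| = 62.6611.
|(Patch 1 ∪ Patch 2) ∩ Patch 3| = 10.9091.
|(Patch 1 ∪ Patch 2) ∖ Patch 3| = 62.6611 − 10.9091 = 51.75.

51.75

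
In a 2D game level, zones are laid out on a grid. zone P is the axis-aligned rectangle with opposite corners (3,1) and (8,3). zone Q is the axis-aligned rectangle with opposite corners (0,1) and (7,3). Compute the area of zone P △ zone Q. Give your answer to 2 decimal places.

8.00

|zone P∩zone Q|: x∈[3,7], y∈[1,3] → 4·2 = 8.
|zone P △ zone Q| = |zone P| + |zone Q| − 2·|zone P∩zone Q| = 10 + 14 − 16 = 8.00.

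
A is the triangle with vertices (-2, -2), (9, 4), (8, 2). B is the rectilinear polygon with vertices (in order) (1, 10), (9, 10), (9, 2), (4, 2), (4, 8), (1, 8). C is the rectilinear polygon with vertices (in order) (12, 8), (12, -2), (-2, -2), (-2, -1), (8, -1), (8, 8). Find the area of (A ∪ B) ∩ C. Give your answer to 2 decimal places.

|A ∪ B| = 51.3333.
|(A ∪ B) ∩ C| = 6.33.

6.33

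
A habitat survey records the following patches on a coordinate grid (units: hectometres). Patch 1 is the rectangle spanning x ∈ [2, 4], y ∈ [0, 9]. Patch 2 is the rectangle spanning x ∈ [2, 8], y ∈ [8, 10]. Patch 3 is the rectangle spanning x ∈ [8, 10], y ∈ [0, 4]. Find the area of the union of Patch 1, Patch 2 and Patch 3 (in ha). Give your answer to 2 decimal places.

36.00

By inclusion–exclusion:
Individual areas: |Patch 1| = 18, |Patch 2| = 12, |Patch 3| = 8.
|Patch 1∩Patch 2|: x∈[2,4], y∈[8,9] → 2·1 = 2.
|Patch 1∩Patch 3| = 0 (no overlap).
|Patch 2∩Patch 3| = 0 (no overlap).
|Patch 1∩Patch 2∩Patch 3| = 0.
|Patch 1 ∪ Patch 2 ∪ Patch 3| = 38 − 2 + 0 = 36.00.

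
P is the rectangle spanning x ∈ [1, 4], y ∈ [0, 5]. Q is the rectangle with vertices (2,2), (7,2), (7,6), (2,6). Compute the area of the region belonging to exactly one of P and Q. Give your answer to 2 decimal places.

|P∩Q|: x∈[2,4], y∈[2,5] → 2·3 = 6.
|P △ Q| = |P| + |Q| − 2·|P∩Q| = 15 + 20 − 12 = 23.00.

23.00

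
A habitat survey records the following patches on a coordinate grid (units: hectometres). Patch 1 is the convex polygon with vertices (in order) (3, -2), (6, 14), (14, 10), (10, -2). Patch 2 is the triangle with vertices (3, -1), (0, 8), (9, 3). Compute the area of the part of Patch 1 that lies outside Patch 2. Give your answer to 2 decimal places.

|Patch 1| = 112, |Patch 1∩Patch 2| = 16.2109.
|Patch 1 ∖ Patch 2| = |Patch 1| − |Patch 1∩Patch 2| = 112 − 16.2109 = 95.79.

95.79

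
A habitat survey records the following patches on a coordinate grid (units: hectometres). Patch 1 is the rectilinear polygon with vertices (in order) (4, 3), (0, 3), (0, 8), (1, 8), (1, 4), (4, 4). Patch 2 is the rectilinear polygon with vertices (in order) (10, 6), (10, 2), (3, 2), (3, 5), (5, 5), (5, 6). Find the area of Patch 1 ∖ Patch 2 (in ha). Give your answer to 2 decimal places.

7.00

|Patch 1| = 8, |Patch 1∩Patch 2| = 1.
|Patch 1 ∖ Patch 2| = |Patch 1| − |Patch 1∩Patch 2| = 8 − 1 = 7.00.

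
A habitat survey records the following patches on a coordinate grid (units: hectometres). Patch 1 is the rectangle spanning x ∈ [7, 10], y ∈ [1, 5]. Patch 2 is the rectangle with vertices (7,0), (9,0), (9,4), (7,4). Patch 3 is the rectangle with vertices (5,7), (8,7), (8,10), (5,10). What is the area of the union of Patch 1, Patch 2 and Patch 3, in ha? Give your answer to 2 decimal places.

By inclusion–exclusion:
Individual areas: |Patch 1| = 12, |Patch 2| = 8, |Patch 3| = 9.
|Patch 1∩Patch 2|: x∈[7,9], y∈[1,4] → 2·3 = 6.
|Patch 1∩Patch 3| = 0 (no overlap).
|Patch 2∩Patch 3| = 0 (no overlap).
|Patch 1∩Patch 2∩Patch 3| = 0.
|Patch 1 ∪ Patch 2 ∪ Patch 3| = 29 − 6 + 0 = 23.00.

23.00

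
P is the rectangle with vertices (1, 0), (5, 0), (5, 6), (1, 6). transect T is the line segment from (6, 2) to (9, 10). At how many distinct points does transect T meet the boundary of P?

0

The segment lies entirely outside P and never meets its boundary.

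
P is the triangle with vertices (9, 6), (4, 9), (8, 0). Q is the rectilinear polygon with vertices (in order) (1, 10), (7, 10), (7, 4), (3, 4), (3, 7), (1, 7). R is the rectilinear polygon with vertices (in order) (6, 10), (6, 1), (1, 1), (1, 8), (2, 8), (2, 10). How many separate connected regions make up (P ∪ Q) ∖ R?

(P ∪ Q) ∖ R splits into 2 disjoint pieces (area 15.7556, area 2).

2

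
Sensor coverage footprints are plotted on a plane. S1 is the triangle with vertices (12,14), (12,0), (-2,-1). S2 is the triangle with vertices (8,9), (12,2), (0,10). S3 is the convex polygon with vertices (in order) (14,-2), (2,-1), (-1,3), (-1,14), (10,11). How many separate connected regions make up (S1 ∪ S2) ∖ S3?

2

(S1 ∪ S2) ∖ S3 splits into 2 disjoint pieces (area 4.2101, area 10.6304).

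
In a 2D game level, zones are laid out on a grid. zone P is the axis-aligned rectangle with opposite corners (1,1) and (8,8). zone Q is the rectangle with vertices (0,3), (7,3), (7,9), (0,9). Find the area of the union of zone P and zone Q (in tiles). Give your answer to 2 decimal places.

61.00

By inclusion–exclusion:
Individual areas: |zone P| = 49, |zone Q| = 42.
|zone P∩zone Q|: x∈[1,7], y∈[3,8] → 6·5 = 30.
|zone P ∪ zone Q| = 91 − 30 = 61.00.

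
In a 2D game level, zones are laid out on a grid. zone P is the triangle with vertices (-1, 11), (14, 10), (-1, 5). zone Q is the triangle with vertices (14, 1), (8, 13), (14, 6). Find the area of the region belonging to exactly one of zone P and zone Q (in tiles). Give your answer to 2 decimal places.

|zone P| = 45, |zone Q| = 15, |zone P∩zone Q| = 1.6517.
|zone P △ zone Q| = |zone P| + |zone Q| − 2·|zone P∩zone Q| = 45 + 15 − 3.3035 = 56.70.

56.70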